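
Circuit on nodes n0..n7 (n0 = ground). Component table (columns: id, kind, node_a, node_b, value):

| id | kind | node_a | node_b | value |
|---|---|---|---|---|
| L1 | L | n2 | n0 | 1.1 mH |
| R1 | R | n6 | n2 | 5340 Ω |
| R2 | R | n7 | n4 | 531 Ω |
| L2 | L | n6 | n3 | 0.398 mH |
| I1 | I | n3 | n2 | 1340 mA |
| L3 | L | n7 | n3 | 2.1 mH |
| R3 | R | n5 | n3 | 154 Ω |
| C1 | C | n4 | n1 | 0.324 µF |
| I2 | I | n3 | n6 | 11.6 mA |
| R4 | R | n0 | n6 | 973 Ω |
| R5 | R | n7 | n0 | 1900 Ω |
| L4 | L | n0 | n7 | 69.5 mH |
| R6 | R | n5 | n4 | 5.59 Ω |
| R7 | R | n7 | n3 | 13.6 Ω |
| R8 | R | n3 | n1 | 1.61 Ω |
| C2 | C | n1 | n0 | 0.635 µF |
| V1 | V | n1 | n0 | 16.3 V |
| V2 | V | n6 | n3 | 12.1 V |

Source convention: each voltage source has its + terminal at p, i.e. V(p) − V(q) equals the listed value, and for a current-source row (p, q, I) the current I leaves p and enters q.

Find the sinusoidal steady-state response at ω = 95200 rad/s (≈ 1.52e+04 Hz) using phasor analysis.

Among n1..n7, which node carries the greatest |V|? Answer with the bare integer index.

2

Element admittances at ω=95200 rad/s:
  Y(L1) = 0.000-0.009549j S between n2,n0
  Y(R1) = 0.0001873+0.000j S between n6,n2
  Y(R2) = 0.001883+0.000j S between n7,n4
  Y(L2) = 0.000-0.02639j S between n6,n3
  I1: injects 1.34 A into n2 (from n3)
  Y(L3) = 0.000-0.005002j S between n7,n3
  Y(R3) = 0.006494+0.000j S between n5,n3
  Y(C1) = 0.000+0.03084j S between n4,n1
  I2: injects 0.0116 A into n6 (from n3)
  Y(R4) = 0.001028+0.000j S between n0,n6
  Y(R5) = 0.0005263+0.000j S between n7,n0
  Y(L4) = 0.000-0.0001511j S between n0,n7
  Y(R6) = 0.1789+0.000j S between n5,n4
  Y(R7) = 0.07353+0.000j S between n7,n3
  Y(R8) = 0.6211+0.000j S between n3,n1
  Y(C2) = 0.000+0.06045j S between n1,n0
  V1: constraint V(n1)−V(n0) = 16.3
  V2: constraint V(n6)−V(n3) = 12.1
Assemble and solve the 9×9 MNA system:
  V(n1)=16.30+0.000j  V(n2)=2.760+140.8j  V(n3)=14.11+0.05209j  V(n4)=16.17+0.5482j  V(n5)=16.10+0.5309j  V(n6)=26.21+0.05209j  V(n7)=14.06+0.08877j
  i(V1)=-1.379-0.9570j  i(V2)=-0.01973+0.3456j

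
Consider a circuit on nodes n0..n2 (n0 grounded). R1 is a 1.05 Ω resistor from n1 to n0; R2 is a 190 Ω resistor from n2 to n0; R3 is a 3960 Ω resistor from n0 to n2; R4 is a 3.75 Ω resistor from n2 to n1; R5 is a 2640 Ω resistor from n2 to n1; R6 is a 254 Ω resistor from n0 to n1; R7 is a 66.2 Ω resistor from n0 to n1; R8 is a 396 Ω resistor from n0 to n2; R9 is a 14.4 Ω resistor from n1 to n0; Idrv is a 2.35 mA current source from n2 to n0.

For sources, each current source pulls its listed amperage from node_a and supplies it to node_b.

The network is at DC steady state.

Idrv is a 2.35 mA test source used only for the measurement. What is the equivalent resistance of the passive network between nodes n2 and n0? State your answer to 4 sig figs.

Apply KCL at each of the 2 non-ground nodes and solve the resulting linear system.
Node n1: branches {R1, R4, R5, R6, R7, R9} → V_1 = -0.002175
Node n2: branches {R2, R3, R4, R5, R8, Idrv} → V_2 = -0.01065

R_eq = 4.534 Ω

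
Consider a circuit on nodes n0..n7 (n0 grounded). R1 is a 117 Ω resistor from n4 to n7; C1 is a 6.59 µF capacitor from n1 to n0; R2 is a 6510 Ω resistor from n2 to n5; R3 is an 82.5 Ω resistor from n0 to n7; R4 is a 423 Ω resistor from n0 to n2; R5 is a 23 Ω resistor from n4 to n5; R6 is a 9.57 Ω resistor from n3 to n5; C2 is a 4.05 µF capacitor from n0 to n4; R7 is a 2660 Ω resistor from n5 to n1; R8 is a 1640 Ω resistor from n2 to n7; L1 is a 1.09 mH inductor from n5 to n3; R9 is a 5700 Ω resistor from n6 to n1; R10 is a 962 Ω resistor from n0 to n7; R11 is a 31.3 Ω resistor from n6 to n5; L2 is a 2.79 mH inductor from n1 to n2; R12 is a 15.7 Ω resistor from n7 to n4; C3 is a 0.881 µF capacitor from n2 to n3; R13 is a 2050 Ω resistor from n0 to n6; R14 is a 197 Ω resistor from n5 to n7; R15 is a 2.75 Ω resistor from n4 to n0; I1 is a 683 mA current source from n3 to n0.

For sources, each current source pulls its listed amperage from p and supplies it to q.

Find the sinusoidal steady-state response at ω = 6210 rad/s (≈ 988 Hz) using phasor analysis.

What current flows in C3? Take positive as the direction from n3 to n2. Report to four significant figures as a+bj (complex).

Apply KCL at each of the 7 non-ground nodes and solve the resulting linear system.
Node n1: branches {C1, R7, R9, L2} → V_1 = -2.315+0.1306j
Node n2: branches {R2, R4, R8, L2, C3} → V_2 = -0.6530+0.1638j
Node n3: branches {R6, L1, C3, I1} → V_3 = -18.20-0.5009j
Node n4: branches {R1, R5, C2, R12, R15} → V_4 = -1.733+0.3612j
Node n5: branches {R2, R5, R6, R7, L1, R11, R14} → V_5 = -15.58+2.291j
Node n6: branches {R9, R11, R13} → V_6 = -15.27+2.245j
Node n7: branches {R1, R3, R8, R10, R12, R14} → V_7 = -2.247+0.4152j

0.003636-0.09601j A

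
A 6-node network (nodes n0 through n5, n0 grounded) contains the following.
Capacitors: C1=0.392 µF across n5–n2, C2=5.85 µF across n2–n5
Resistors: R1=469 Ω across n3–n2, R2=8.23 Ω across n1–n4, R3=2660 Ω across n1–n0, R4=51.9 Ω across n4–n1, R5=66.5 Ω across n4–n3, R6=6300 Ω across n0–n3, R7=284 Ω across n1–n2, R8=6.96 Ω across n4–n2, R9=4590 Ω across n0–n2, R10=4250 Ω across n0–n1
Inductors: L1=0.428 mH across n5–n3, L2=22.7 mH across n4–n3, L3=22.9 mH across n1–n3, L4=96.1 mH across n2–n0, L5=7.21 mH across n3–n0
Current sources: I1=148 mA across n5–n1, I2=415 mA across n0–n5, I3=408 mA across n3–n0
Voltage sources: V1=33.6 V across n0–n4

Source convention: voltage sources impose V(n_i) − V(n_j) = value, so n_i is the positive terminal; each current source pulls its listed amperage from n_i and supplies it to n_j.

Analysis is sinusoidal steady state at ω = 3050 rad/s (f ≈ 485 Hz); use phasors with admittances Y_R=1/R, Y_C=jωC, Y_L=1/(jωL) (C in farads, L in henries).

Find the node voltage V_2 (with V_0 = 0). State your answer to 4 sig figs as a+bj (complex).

-31.60+1.904j V

MNA unknowns: 5 node voltages V₁..V_5 plus 1 source current (V1)
C1: Y=0.000+0.001196j on G[5,2]
R1: Y=0.002132+0.000j on G[3,2]
R2: Y=0.1215+0.000j on G[1,4]
R3: Y=0.0003759+0.000j on G[1,0]
L1: Y=0.000-0.7660j on G[5,3]
R4: Y=0.01927+0.000j on G[4,1]
R5: Y=0.01504+0.000j on G[4,3]
R6: Y=0.0001587+0.000j on G[0,3]
R7: Y=0.003521+0.000j on G[1,2]
I1: z[5]−=0.148, z[1]+=0.148
R8: Y=0.1437+0.000j on G[4,2]
L2: Y=0.000-0.01444j on G[4,3]
I2: z[0]−=0.415, z[5]+=0.415
L3: Y=0.000-0.01432j on G[1,3]
I3: z[3]−=0.408, z[0]+=0.408
R9: Y=0.0002179+0.000j on G[0,2]
L4: Y=0.000-0.003412j on G[2,0]
L5: Y=0.000-0.04547j on G[3,0]
C2: Y=0.000+0.01784j on G[2,5]
R10: Y=0.0002353+0.000j on G[0,1]
V1: row V0−V4=33.6, i_V1 at 0,4
solve → V1=-33.26-2.264j, V2=-31.60+1.904j, V3=-9.875-11.06j, V4=-33.60+0.000j, V5=-9.322-11.04j
aux → i_V1=-0.5324+0.5542j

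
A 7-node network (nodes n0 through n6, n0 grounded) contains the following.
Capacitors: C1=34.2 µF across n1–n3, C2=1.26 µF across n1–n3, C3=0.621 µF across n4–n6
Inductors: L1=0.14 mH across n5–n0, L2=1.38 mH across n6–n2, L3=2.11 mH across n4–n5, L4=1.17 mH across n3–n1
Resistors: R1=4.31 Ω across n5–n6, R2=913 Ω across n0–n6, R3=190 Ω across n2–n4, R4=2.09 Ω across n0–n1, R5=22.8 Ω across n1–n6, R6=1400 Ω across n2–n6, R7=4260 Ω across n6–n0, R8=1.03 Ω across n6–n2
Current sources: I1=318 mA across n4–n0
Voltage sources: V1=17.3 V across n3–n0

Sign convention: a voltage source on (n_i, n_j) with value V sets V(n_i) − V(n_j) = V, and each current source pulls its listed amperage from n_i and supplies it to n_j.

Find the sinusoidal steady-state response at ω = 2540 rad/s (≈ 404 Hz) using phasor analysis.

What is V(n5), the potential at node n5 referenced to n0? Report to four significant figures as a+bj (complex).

0.08672-0.07203j V

Apply KCL at each of the 6 non-ground nodes and solve the resulting linear system.
Node n1: branches {C1, C2, R4, R5, L4} → V_1 = 3.226-6.736j
Node n2: branches {L2, R3, R6, R8} → V_2 = 0.5753-1.145j
Node n3: branches {C1, C2, L4, V1} → V_3 = 17.30+0.000j
Node n4: branches {L3, C3, R3, I1} → V_4 = 0.06483-1.767j
Node n5: branches {L1, R1, L3} → V_5 = 0.08672-0.07203j
Node n6: branches {R1, L2, R2, C3, R5, R6, R7, R8} → V_6 = 0.5769-1.141j
Source currents: i(V1)=-1.660+3.468j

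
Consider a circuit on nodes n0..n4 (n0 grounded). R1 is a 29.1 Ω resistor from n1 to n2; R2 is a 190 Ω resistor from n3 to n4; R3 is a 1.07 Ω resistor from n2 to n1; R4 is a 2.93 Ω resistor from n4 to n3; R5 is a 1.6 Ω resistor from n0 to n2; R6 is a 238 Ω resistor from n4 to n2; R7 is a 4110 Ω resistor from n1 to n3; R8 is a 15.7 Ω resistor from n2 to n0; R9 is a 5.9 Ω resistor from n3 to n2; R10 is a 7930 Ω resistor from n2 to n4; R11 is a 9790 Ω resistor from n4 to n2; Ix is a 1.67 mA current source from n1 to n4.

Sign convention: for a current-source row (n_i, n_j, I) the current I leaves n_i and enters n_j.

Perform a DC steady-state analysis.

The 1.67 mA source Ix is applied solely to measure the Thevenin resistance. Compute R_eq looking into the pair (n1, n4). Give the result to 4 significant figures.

R_eq = 9.477 Ω

Apply KCL at each of the 4 non-ground nodes and solve the resulting linear system.
Node n1: branches {R1, R3, R7, Ix} → V_1 = -0.001721
Node n2: branches {R1, R3, R5, R6, R8, R9, R10, R11} → V_2 = 0.000
Node n3: branches {R2, R4, R7, R9} → V_3 = 0.009468
Node n4: branches {R2, R4, R6, R10, R11, Ix} → V_4 = 0.01411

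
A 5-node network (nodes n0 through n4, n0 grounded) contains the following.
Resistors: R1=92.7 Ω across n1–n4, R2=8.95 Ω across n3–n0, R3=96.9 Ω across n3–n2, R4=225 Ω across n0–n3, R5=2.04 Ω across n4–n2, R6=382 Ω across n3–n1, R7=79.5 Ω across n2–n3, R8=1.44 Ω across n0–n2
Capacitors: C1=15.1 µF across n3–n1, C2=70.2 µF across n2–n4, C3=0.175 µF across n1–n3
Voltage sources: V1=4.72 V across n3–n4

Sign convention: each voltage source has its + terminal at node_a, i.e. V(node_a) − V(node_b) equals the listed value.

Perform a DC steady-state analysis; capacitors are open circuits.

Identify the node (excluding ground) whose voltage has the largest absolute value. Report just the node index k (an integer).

3

Element admittances at DC:
  Y(R1) = 0.01079 S between n1,n4
  Y(R2) = 0.1117 S between n3,n0
  Y(R3) = 0.01032 S between n3,n2
  Y(R4) = 0.004444 S between n0,n3
  Y(C1) = 0.000 S between n3,n1
  Y(C2) = 0.000 S between n2,n4
  Y(R5) = 0.4902 S between n4,n2
  Y(R6) = 0.002618 S between n3,n1
  Y(R7) = 0.01258 S between n2,n3
  Y(C3) = 0.000 S between n1,n3
  Y(R8) = 0.6944 S between n0,n2
  V1: constraint V(n3)−V(n4) = 4.72
Assemble and solve the 5×5 MNA system:
  V(n1)=-0.5628  V(n2)=-0.5413  V(n3)=3.235  V(n4)=-1.485
  i(V1)=-0.4723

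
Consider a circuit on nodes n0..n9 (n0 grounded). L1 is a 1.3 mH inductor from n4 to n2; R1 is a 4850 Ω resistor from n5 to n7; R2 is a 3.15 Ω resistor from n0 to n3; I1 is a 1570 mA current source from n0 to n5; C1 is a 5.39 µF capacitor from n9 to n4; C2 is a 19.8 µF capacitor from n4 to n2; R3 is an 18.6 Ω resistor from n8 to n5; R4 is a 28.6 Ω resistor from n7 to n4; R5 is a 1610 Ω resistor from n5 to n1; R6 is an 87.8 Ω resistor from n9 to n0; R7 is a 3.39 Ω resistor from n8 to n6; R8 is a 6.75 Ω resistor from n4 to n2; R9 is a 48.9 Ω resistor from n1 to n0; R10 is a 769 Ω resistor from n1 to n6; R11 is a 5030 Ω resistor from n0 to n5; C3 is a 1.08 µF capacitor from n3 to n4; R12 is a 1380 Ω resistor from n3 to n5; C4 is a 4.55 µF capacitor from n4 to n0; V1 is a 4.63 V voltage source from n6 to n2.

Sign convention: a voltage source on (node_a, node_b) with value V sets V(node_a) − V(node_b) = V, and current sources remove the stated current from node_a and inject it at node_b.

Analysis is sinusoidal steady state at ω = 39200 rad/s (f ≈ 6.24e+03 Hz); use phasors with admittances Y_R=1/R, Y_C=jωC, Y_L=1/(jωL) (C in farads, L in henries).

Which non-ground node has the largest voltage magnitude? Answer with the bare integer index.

MNA unknowns: 9 node voltages V₁..V_9 plus 1 source current (V1)
L1: Y=0.000-0.01962j on G[4,2]
R1: Y=0.0002062+0.000j on G[5,7]
R2: Y=0.3175+0.000j on G[0,3]
I1: z[0]−=1.57, z[5]+=1.57
C1: Y=0.000+0.2113j on G[9,4]
C2: Y=0.000+0.7762j on G[4,2]
R3: Y=0.05376+0.000j on G[8,5]
R4: Y=0.03497+0.000j on G[7,4]
R5: Y=0.0006211+0.000j on G[5,1]
R6: Y=0.01139+0.000j on G[9,0]
R7: Y=0.2950+0.000j on G[8,6]
R8: Y=0.1481+0.000j on G[4,2]
R9: Y=0.02045+0.000j on G[1,0]
R10: Y=0.001300+0.000j on G[1,6]
R11: Y=0.0001988+0.000j on G[0,5]
C3: Y=0.000+0.04234j on G[3,4]
R12: Y=0.0007246+0.000j on G[3,5]
C4: Y=0.000+0.1784j on G[4,0]
V1: row V6−V2=4.63, i_V1 at 6,2
solve → V1=1.405-0.7383j, V2=1.042-8.687j, V3=0.9824-0.06481j, V4=0.6392-6.785j, V5=38.74-8.405j, V6=5.672-8.687j, V7=0.8626-6.795j, V8=10.77-8.644j, V9=1.002-6.731j
aux → i_V1=1.498+0.02315j

5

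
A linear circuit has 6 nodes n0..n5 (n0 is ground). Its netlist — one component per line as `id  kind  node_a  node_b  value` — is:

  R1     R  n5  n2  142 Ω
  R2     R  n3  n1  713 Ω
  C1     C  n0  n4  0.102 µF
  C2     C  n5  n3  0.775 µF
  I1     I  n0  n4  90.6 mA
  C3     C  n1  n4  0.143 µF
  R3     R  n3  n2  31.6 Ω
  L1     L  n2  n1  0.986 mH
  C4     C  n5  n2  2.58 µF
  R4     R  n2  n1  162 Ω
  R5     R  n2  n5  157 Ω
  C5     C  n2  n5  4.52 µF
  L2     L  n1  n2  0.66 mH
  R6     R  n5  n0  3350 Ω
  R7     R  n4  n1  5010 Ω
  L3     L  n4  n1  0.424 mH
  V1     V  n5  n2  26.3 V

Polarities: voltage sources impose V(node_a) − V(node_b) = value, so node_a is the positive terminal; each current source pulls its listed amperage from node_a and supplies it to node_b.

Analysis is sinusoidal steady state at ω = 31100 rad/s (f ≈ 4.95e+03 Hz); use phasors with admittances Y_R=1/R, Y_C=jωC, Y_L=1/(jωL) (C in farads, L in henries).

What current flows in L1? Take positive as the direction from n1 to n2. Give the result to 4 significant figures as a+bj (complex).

0.008866+0.003079j A

Element admittances at ω=31100 rad/s:
  Y(R1) = 0.007042+0.000j S between n5,n2
  Y(R2) = 0.001403+0.000j S between n3,n1
  Y(C1) = 0.000+0.003172j S between n0,n4
  Y(C2) = 0.000+0.02410j S between n5,n3
  I1: injects 0.0906 A into n4 (from n0)
  Y(C3) = 0.000+0.004447j S between n1,n4
  Y(R3) = 0.03165+0.000j S between n3,n2
  Y(L1) = 0.000-0.03261j S between n2,n1
  Y(C4) = 0.000+0.08024j S between n5,n2
  Y(R4) = 0.006173+0.000j S between n2,n1
  Y(R5) = 0.006369+0.000j S between n2,n5
  Y(C5) = 0.000+0.1406j S between n2,n5
  Y(L2) = 0.000-0.04872j S between n1,n2
  Y(R6) = 0.0002985+0.000j S between n5,n0
  Y(R7) = 0.0001996+0.000j S between n4,n1
  Y(L3) = 0.000-0.07584j S between n4,n1
  V1: constraint V(n5)−V(n2) = 26.3
Assemble and solve the 6×6 MNA system:
  V(n1)=2.360-25.97j  V(n2)=2.454-26.25j  V(n3)=11.59-13.72j  V(n4)=2.470-25.85j  V(n5)=28.75-26.25j
  i(V1)=-0.6633-6.213j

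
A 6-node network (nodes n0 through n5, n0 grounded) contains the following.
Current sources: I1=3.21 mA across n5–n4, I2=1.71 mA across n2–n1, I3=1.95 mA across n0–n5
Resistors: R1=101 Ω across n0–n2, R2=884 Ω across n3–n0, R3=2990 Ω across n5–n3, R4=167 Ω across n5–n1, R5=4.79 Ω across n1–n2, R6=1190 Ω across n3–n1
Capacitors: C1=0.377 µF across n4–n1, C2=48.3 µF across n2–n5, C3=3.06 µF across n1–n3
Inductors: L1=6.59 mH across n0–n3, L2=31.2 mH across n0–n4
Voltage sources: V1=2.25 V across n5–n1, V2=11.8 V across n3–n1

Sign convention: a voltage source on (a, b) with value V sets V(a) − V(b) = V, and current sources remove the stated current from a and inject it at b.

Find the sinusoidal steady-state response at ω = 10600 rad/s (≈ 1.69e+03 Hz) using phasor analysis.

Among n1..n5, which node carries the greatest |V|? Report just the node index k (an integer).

4

Apply KCL at each of the 5 non-ground nodes and solve the resulting linear system.
Node n1: branches {I2, R4, C1, R5, R6, C3, V1, V2} → V_1 = -5.440+1.482j
Node n2: branches {R1, I2, C2, R5} → V_2 = -3.525+2.198j
Node n3: branches {R2, R3, L1, R6, C3, V2} → V_3 = 6.360+1.482j
Node n4: branches {I1, C1, L2} → V_4 = -22.36+2.790j
Node n5: branches {I1, R3, R4, I3, C2, V1} → V_5 = -3.190+1.482j
Source currents: i(V1)=-0.3782-0.1713j, i(V2)=-0.04152-0.2934j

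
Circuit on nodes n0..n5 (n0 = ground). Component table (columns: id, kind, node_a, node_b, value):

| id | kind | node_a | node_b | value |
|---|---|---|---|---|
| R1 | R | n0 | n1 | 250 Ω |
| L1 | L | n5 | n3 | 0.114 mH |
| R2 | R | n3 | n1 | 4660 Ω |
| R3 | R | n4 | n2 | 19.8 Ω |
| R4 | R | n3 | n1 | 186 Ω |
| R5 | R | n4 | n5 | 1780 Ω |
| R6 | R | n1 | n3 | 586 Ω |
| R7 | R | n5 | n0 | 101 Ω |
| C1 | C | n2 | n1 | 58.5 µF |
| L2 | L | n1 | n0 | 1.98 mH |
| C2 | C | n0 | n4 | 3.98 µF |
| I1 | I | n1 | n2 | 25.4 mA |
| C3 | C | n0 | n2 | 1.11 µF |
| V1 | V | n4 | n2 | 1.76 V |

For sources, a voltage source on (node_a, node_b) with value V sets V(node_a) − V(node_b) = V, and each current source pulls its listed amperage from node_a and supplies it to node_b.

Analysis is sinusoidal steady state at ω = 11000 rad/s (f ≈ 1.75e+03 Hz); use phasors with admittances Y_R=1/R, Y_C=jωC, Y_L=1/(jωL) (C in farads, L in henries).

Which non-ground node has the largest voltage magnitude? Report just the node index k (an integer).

1

Apply KCL at each of the 5 non-ground nodes and solve the resulting linear system.
Node n1: branches {R1, R2, R4, R6, C1, L2, I1} → V_1 = -4.135-5.739j
Node n2: branches {R3, C1, I1, C3, V1} → V_2 = -3.912-5.316j
Node n3: branches {L1, R2, R4, R6} → V_3 = -1.750-2.539j
Node n4: branches {R3, R5, C2, V1} → V_4 = -2.152-5.316j
Node n5: branches {L1, R5, R7} → V_5 = -1.779-2.517j
Source currents: i(V1)=-0.3214+0.09579j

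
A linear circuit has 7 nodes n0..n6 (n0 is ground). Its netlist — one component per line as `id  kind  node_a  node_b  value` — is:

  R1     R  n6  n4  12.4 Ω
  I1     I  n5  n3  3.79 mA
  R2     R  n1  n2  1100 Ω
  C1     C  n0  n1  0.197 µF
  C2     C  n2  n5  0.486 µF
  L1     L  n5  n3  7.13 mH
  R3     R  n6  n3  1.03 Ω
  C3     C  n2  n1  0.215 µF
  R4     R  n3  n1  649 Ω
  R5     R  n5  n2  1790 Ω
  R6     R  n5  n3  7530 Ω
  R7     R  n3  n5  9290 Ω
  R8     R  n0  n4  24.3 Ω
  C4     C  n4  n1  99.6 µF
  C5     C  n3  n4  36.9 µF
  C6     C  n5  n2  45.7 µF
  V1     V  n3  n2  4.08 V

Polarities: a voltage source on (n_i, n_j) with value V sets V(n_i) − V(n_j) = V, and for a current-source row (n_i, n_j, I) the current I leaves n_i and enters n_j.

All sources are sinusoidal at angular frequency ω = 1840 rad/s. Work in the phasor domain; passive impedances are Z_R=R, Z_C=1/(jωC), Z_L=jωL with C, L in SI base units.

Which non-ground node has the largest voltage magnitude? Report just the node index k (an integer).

5

Element admittances at ω=1840 rad/s:
  Y(R1) = 0.08065+0.000j S between n6,n4
  I1: injects 0.00379 A into n3 (from n5)
  Y(R2) = 0.0009091+0.000j S between n1,n2
  Y(C1) = 0.000+0.0003625j S between n0,n1
  Y(C2) = 0.000+0.0008942j S between n2,n5
  Y(L1) = 0.000-0.07622j S between n5,n3
  Y(R3) = 0.9709+0.000j S between n6,n3
  Y(C3) = 0.000+0.0003956j S between n2,n1
  Y(R4) = 0.001541+0.000j S between n3,n1
  Y(R5) = 0.0005587+0.000j S between n5,n2
  Y(R6) = 0.0001328+0.000j S between n5,n3
  Y(R7) = 0.0001076+0.000j S between n3,n5
  Y(R8) = 0.04115+0.000j S between n0,n4
  Y(C4) = 0.000+0.1833j S between n4,n1
  Y(C5) = 0.000+0.06790j S between n3,n4
  Y(C6) = 0.000+0.08409j S between n5,n2
  V1: constraint V(n3)−V(n2) = 4.08
Assemble and solve the 7×7 MNA system:
  V(n1)=-0.008934+0.01959j  V(n2)=-4.042-0.01162j  V(n3)=0.03762-0.01162j  V(n4)=0.0001725+7.869e-05j  V(n5)=-39.29-2.907j  V(n6)=0.03475-0.01072j
  i(V1)=-0.2300+2.995j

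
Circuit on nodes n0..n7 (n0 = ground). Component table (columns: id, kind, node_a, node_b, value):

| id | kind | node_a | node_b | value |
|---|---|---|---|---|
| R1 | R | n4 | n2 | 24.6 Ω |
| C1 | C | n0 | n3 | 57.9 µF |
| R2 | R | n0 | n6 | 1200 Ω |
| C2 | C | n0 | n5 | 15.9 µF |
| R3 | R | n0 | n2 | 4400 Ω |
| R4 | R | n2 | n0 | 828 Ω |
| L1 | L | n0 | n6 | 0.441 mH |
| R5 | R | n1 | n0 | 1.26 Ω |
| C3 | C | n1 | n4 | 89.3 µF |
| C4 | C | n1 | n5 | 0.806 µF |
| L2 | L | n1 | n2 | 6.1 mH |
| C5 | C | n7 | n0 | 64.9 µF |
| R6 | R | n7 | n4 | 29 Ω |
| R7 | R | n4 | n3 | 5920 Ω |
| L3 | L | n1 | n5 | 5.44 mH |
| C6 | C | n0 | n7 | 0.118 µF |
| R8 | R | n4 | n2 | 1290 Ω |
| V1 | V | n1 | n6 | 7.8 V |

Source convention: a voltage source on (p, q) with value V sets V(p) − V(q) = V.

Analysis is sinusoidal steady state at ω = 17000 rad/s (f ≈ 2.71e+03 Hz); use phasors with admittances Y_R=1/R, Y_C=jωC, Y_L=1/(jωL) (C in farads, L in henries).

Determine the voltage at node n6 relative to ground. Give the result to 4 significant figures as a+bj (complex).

MNA unknowns: 7 node voltages V₁..V_7 plus 1 source current (V1)
R1: Y=0.04065+0.000j on G[4,2]
C1: Y=0.000+0.9843j on G[0,3]
R2: Y=0.0008333+0.000j on G[0,6]
C2: Y=0.000+0.2703j on G[0,5]
R3: Y=0.0002273+0.000j on G[0,2]
R4: Y=0.001208+0.000j on G[2,0]
L1: Y=0.000-0.1334j on G[0,6]
R5: Y=0.7937+0.000j on G[1,0]
C3: Y=0.000+1.518j on G[1,4]
C4: Y=0.000+0.01370j on G[1,5]
L2: Y=0.000-0.009643j on G[1,2]
C5: Y=0.000+1.103j on G[7,0]
R6: Y=0.03448+0.000j on G[7,4]
R7: Y=0.0001689+0.000j on G[4,3]
L3: Y=0.000-0.01081j on G[1,5]
C6: Y=0.000+0.002006j on G[0,7]
R8: Y=0.0007752+0.000j on G[4,2]
V1: row V1−V6=7.8, i_V1 at 1,6
solve → V1=0.1971-1.222j, V2=0.2072-1.173j, V3=-0.0002086-3.880e-05j, V4=0.2259-1.216j, V5=0.002085-0.01293j, V6=-7.603-1.222j, V7=-0.03767-0.008222j
aux → i_V1=-0.1694+1.013j

-7.603-1.222j V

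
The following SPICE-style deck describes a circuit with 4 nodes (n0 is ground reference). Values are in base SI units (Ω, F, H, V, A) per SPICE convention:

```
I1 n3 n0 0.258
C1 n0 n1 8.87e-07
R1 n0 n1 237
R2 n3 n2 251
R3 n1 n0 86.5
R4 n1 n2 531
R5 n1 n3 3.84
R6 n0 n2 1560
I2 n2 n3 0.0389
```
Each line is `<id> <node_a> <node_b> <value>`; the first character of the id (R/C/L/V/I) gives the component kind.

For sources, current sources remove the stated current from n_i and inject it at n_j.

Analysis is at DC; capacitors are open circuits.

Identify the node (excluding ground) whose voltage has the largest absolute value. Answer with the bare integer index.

MNA unknowns: 3 node voltages V₁..V_3
I1: z[3]−=0.258, z[0]+=0.258
C1: Y=0.000 on G[0,1]
R1: Y=0.004219 on G[0,1]
R2: Y=0.003984 on G[3,2]
R3: Y=0.01156 on G[1,0]
R4: Y=0.001883 on G[1,2]
R5: Y=0.2604 on G[1,3]
R6: Y=0.0006410 on G[0,2]
I2: z[2]−=0.0389, z[3]+=0.0389
solve → V1=-15.52, V2=-20.52, V3=-16.42

2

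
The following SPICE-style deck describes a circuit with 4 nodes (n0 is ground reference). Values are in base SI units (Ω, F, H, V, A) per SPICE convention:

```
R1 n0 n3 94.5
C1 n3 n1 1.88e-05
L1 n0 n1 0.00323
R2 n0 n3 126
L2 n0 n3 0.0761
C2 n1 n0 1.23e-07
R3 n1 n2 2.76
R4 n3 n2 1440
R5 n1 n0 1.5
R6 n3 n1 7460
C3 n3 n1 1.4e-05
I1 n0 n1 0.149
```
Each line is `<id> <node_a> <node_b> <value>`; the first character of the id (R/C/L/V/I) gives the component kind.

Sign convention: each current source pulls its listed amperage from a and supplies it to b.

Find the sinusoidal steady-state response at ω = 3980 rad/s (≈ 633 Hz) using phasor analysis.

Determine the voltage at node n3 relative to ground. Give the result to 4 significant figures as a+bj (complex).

0.2118+0.05580j V

Element admittances at ω=3980 rad/s:
  Y(R1) = 0.01058+0.000j S between n0,n3
  Y(C1) = 0.000+0.07482j S between n3,n1
  Y(L1) = 0.000-0.07779j S between n0,n1
  Y(R2) = 0.007937+0.000j S between n0,n3
  Y(L2) = 0.000-0.003302j S between n0,n3
  Y(C2) = 0.000+0.0004895j S between n1,n0
  Y(R3) = 0.3623+0.000j S between n1,n2
  Y(R4) = 0.0006944+0.000j S between n3,n2
  Y(R5) = 0.6667+0.000j S between n1,n0
  Y(R6) = 0.0001340+0.000j S between n3,n1
  Y(C3) = 0.000+0.05572j S between n3,n1
  I1: injects 0.149 A into n1 (from n0)
Assemble and solve the 3×3 MNA system:
  V(n1)=0.2145+0.02437j  V(n2)=0.2145+0.02443j  V(n3)=0.2118+0.05580j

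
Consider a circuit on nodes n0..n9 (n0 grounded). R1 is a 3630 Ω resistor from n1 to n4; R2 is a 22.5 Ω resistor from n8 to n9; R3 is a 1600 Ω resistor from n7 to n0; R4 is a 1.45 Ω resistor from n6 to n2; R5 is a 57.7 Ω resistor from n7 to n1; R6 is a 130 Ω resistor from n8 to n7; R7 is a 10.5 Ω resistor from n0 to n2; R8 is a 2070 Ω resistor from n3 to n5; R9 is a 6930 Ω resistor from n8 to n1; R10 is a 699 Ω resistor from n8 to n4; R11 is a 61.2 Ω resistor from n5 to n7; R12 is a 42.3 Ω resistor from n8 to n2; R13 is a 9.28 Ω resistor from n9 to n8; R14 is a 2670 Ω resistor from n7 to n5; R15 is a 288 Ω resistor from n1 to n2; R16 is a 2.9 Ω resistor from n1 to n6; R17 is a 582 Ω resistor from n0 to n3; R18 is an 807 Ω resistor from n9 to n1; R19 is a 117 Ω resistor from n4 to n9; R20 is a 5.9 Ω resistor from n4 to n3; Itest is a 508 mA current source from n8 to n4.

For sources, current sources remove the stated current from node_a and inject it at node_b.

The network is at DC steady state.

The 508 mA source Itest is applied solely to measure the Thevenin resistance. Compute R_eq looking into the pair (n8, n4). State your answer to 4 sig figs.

Apply KCL at each of the 9 non-ground nodes and solve the resulting linear system.
Node n1: branches {R1, R5, R9, R15, R16, R18} → V_1 = -0.6693
Node n2: branches {R4, R7, R12, R15} → V_2 = -0.6967
Node n3: branches {R8, R17, R20} → V_3 = 38.93
Node n4: branches {R1, R10, R19, R20, Itest} → V_4 = 39.43
Node n5: branches {R8, R11, R14} → V_5 = 0.2619
Node n6: branches {R4, R16} → V_6 = -0.6876
Node n7: branches {R3, R5, R6, R11, R14} → V_7 = -0.8556
Node n8: branches {R2, R6, R9, R10, R12, R13, Itest} → V_8 = -3.773
Node n9: branches {R2, R13, R18, R19} → V_9 = -1.470

R_eq = 85.05 Ω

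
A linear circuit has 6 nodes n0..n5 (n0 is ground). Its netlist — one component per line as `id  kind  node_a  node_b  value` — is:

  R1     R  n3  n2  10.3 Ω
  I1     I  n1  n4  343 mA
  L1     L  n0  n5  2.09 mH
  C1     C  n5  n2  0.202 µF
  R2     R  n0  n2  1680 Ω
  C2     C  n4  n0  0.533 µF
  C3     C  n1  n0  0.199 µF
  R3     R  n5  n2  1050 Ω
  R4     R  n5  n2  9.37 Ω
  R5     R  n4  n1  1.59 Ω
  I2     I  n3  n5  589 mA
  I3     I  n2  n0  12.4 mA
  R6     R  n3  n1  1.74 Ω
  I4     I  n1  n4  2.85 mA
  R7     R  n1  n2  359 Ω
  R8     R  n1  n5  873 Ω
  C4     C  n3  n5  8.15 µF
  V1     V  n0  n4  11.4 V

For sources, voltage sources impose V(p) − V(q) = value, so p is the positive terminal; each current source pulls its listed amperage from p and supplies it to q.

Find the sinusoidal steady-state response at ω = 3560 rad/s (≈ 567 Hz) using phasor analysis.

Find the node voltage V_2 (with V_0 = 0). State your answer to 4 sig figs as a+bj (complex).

-4.500-0.2948j V

Apply KCL at each of the 5 non-ground nodes and solve the resulting linear system.
Node n1: branches {I1, C3, R5, R6, I4, R7, R8} → V_1 = -11.66+0.4379j
Node n2: branches {R1, C1, R2, R3, R4, I3, R7} → V_2 = -4.500-0.2948j
Node n3: branches {R1, I2, R6, C4} → V_3 = -11.40+0.9100j
Node n4: branches {I1, C2, R5, I4, V1} → V_4 = -11.40+0.000j
Node n5: branches {L1, C1, R3, R4, I2, R8, C4} → V_5 = 1.986-1.445j
Source currents: i(V1)=-0.1848-0.2970j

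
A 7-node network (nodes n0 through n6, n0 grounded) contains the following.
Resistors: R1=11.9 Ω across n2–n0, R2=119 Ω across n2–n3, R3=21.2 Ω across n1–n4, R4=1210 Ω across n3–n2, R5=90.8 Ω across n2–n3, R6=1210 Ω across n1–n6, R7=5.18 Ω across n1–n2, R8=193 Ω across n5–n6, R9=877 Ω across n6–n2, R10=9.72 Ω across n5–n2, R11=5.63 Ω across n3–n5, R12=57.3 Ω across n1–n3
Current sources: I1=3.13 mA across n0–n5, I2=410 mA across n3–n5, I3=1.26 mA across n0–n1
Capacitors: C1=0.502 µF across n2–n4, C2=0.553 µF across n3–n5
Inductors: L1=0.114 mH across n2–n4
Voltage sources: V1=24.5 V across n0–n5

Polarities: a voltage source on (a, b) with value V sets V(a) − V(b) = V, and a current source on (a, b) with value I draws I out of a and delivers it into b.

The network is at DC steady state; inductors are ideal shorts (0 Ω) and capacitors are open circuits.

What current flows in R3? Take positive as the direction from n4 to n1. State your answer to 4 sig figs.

MNA unknowns: 6 node voltages V₁..V_6 plus 2 source currents (L1, V1)
R1: Y=0.08403 on G[2,0]
I1: z[0]−=0.00313, z[5]+=0.00313
R2: Y=0.008403 on G[2,3]
R3: Y=0.04717 on G[1,4]
I2: z[3]−=0.41, z[5]+=0.41
C1: Y=0.000 on G[2,4]
R4: Y=0.0008264 on G[3,2]
R5: Y=0.01101 on G[2,3]
R6: Y=0.0008264 on G[1,6]
R7: Y=0.1931 on G[1,2]
R8: Y=0.005181 on G[5,6]
R9: Y=0.001140 on G[6,2]
R10: Y=0.1029 on G[5,2]
I3: z[0]−=0.00126, z[1]+=0.00126
R11: Y=0.1776 on G[3,5]
C2: Y=0.000 on G[3,5]
R12: Y=0.01745 on G[1,3]
L1: row V2−V4=0, i_L1 at 2,4
V1: row V0−V5=24.5, i_V1 at 0,5
solve → V1=-16.05, V2=-15.39, V3=-24.86, V4=-15.39, V5=-24.50, V6=-22.07
aux → i_L1=0.03093, i_V1=-1.298

0.03093 A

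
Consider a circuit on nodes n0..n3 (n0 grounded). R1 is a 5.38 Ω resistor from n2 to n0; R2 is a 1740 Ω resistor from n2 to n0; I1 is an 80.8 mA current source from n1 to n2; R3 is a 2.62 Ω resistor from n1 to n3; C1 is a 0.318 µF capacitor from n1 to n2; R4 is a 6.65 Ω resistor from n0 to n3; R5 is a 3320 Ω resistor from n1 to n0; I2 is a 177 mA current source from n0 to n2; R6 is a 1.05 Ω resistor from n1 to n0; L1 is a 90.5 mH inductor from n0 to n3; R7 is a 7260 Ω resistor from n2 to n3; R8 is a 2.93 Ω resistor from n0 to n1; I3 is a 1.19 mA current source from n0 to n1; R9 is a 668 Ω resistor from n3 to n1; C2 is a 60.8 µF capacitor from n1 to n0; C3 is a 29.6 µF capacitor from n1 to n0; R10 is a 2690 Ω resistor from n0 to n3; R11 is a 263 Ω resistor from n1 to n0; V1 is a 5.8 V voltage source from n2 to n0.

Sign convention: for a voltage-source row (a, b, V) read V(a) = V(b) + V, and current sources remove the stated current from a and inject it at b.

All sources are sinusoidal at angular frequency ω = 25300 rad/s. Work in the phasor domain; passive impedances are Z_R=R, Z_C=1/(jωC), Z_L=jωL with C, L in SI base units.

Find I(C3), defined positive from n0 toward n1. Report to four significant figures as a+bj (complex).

0.02554+0.0004175j A

MNA unknowns: 3 node voltages V₁..V_3 plus 1 source current (V1)
R1: Y=0.1859+0.000j on G[2,0]
R2: Y=0.0005747+0.000j on G[2,0]
I1: z[1]−=0.0808, z[2]+=0.0808
R3: Y=0.3817+0.000j on G[1,3]
C1: Y=0.000+0.008045j on G[1,2]
R4: Y=0.1504+0.000j on G[0,3]
R5: Y=0.0003012+0.000j on G[1,0]
I2: z[0]−=0.177, z[2]+=0.177
R6: Y=0.9524+0.000j on G[1,0]
L1: Y=0.000-0.0004367j on G[0,3]
R7: Y=0.0001377+0.000j on G[2,3]
R8: Y=0.3413+0.000j on G[0,1]
I3: z[0]−=0.00119, z[1]+=0.00119
R9: Y=0.001497+0.000j on G[3,1]
C2: Y=0.000+1.538j on G[1,0]
C3: Y=0.000+0.7489j on G[1,0]
R10: Y=0.0003717+0.000j on G[0,3]
R11: Y=0.003802+0.000j on G[1,0]
V1: row V2−V0=5.8, i_V1 at 2,0
solve → V1=-0.0005575+0.03410j, V2=5.800+0.000j, V3=0.001076+0.02447j
aux → i_V1=-0.8247-0.04666j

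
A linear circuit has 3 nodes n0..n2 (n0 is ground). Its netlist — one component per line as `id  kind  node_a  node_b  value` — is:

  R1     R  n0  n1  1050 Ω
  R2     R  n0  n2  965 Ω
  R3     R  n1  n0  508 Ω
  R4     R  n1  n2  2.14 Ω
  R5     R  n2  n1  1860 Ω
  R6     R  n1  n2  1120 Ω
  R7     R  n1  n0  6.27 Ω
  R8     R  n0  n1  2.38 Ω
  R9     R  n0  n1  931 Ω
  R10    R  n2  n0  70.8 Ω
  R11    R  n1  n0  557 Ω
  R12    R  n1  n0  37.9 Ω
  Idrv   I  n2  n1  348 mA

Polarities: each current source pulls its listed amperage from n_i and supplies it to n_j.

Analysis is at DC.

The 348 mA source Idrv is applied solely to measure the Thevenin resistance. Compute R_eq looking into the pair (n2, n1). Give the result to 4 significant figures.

MNA unknowns: 2 node voltages V₁..V_2
R1: Y=0.0009524 on G[0,1]
R2: Y=0.001036 on G[0,2]
R3: Y=0.001969 on G[1,0]
R4: Y=0.4673 on G[1,2]
R5: Y=0.0005376 on G[2,1]
R6: Y=0.0008929 on G[1,2]
R7: Y=0.1595 on G[1,0]
R8: Y=0.4202 on G[0,1]
R9: Y=0.001074 on G[0,1]
R10: Y=0.01412 on G[2,0]
R11: Y=0.001795 on G[1,0]
R12: Y=0.02639 on G[1,0]
Idrv: z[2]−=0.348, z[1]+=0.348
solve → V1=0.01740, V2=-0.7023

R_eq = 2.068 Ω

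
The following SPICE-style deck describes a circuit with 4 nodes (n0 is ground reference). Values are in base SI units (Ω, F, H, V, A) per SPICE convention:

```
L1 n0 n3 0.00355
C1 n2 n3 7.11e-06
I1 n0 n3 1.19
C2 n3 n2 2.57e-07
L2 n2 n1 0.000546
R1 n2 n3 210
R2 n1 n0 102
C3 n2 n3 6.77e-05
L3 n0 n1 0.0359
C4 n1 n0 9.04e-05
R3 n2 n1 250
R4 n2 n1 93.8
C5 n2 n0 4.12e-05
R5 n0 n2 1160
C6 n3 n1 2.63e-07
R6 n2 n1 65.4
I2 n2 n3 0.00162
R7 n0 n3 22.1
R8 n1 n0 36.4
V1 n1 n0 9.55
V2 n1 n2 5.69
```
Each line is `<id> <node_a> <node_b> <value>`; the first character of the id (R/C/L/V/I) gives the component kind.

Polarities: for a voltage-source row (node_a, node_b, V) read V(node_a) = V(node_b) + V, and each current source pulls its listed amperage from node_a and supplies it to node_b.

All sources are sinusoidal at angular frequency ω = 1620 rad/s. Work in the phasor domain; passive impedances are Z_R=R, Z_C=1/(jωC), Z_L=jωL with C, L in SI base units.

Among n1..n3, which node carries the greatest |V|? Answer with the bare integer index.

3

Apply KCL at each of the 3 non-ground nodes and solve the resulting linear system.
Node n1: branches {L2, R2, L3, C4, R3, R4, C6, R6, R8, V1, V2} → V_1 = 9.550+0.000j
Node n2: branches {C1, C2, L2, R1, C3, R3, R4, C5, R5, R6, I2, V2} → V_2 = 3.860+0.000j
Node n3: branches {L1, C1, I1, C2, R1, C3, C6, I2, R7} → V_3 = 6.930+16.65j
Source currents: i(V1)=-2.379-1.040j, i(V2)=1.845+6.238j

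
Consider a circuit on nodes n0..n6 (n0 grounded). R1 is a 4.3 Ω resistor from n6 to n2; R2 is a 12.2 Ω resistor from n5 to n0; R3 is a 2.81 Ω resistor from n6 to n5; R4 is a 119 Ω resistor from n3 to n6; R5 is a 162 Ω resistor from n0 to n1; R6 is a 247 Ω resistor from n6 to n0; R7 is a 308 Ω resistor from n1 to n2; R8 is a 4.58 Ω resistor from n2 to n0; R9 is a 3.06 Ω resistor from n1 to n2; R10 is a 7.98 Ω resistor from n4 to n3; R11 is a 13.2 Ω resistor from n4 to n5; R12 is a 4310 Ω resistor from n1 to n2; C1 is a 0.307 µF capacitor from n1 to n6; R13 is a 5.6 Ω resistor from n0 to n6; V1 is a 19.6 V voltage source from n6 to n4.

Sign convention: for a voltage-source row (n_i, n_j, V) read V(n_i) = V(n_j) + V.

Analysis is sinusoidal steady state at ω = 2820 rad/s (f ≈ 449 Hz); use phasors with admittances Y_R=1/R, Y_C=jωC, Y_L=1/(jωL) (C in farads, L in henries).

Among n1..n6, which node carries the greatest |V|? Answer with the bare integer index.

4

Element admittances at ω=2820 rad/s:
  Y(R1) = 0.2326+0.000j S between n6,n2
  Y(R2) = 0.08197+0.000j S between n5,n0
  Y(R3) = 0.3559+0.000j S between n6,n5
  Y(R4) = 0.008403+0.000j S between n3,n6
  Y(R5) = 0.006173+0.000j S between n0,n1
  Y(R6) = 0.004049+0.000j S between n6,n0
  Y(R7) = 0.003247+0.000j S between n1,n2
  Y(R8) = 0.2183+0.000j S between n2,n0
  Y(R9) = 0.3268+0.000j S between n1,n2
  Y(R10) = 0.1253+0.000j S between n4,n3
  Y(R11) = 0.07576+0.000j S between n4,n5
  Y(R12) = 0.0002320+0.000j S between n1,n2
  Y(C1) = 0.000+0.0008657j S between n1,n6
  Y(R13) = 0.1786+0.000j S between n0,n6
  V1: constraint V(n6)−V(n4) = 19.6
Assemble and solve the 7×7 MNA system:
  V(n1)=0.3237+0.001234j  V(n2)=0.3298+0.0004076j  V(n3)=-17.72-0.0003841j  V(n4)=-18.95-0.0003841j  V(n5)=-2.347-0.0003228j  V(n6)=0.6480-0.0003841j
  i(V1)=-1.412-4.644e-06j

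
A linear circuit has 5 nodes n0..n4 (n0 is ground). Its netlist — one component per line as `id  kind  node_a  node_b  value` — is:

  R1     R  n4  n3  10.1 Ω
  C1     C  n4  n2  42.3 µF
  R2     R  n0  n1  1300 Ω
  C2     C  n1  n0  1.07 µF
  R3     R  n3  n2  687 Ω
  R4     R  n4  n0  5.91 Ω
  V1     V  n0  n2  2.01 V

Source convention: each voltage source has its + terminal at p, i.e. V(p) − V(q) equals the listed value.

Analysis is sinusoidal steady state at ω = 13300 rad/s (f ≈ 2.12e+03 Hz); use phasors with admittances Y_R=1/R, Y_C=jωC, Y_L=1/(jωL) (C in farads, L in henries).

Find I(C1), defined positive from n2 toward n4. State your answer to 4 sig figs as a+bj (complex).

-0.3114-0.09447j A

MNA unknowns: 4 node voltages V₁..V_4 plus 1 source current (V1)
R1: Y=0.09901+0.000j on G[4,3]
C1: Y=0.000+0.5626j on G[4,2]
R2: Y=0.0007692+0.000j on G[0,1]
C2: Y=0.000+0.01423j on G[1,0]
R3: Y=0.001456+0.000j on G[3,2]
R4: Y=0.1692+0.000j on G[4,0]
V1: row V0−V2=2.01, i_V1 at 0,2
solve → V1=0.000+0.000j, V2=-2.010+0.000j, V3=-1.845-0.5456j, V4=-1.842-0.5536j
aux → i_V1=-0.3117-0.09367j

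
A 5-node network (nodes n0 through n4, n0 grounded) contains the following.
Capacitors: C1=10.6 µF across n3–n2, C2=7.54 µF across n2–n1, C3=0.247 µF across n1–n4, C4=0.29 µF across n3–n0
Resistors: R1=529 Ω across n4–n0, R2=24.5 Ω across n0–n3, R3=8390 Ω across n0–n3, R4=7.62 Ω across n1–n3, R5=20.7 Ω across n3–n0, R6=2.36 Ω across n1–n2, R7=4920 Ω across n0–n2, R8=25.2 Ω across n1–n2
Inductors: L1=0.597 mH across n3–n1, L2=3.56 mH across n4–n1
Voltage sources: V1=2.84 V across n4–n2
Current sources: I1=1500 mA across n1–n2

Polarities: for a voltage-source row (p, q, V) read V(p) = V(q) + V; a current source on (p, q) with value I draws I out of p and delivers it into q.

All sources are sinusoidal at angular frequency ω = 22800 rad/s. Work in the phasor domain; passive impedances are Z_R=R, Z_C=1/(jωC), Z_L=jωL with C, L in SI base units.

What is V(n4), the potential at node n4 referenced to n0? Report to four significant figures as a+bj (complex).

Apply KCL at each of the 4 non-ground nodes and solve the resulting linear system.
Node n1: branches {C2, L1, L2, R4, C3, R6, R8, I1} → V_1 = -2.443-0.8990j
Node n2: branches {C1, C2, R6, R7, R8, V1, I1} → V_2 = -0.2555-1.525j
Node n3: branches {C1, L1, R2, R3, R4, R5, C4} → V_3 = -0.05123+0.03956j
Node n4: branches {R1, L2, C3, V1} → V_4 = 2.585-1.525j
Source currents: i(V1)=-0.0007014+0.03651j

2.585-1.525j V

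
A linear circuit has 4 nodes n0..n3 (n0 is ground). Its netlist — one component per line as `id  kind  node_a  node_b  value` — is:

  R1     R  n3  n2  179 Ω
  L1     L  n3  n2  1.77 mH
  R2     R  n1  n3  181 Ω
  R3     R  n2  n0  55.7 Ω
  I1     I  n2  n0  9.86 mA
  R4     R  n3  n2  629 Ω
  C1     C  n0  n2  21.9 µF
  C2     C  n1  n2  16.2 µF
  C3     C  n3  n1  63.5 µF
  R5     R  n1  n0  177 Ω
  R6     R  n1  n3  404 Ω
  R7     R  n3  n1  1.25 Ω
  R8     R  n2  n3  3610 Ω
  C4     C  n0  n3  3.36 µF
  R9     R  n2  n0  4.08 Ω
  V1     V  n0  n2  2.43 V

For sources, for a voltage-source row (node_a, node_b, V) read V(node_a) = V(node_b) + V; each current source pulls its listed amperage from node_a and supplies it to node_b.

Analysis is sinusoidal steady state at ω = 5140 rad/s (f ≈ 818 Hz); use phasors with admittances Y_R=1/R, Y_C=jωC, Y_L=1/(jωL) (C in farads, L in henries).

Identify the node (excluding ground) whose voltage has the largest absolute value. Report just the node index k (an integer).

MNA unknowns: 3 node voltages V₁..V_3 plus 1 source current (V1)
R1: Y=0.005587+0.000j on G[3,2]
L1: Y=0.000-0.1099j on G[3,2]
R2: Y=0.005525+0.000j on G[1,3]
R3: Y=0.01795+0.000j on G[2,0]
I1: z[2]−=0.00986, z[0]+=0.00986
R4: Y=0.001590+0.000j on G[3,2]
C1: Y=0.000+0.1126j on G[0,2]
C2: Y=0.000+0.08327j on G[1,2]
C3: Y=0.000+0.3264j on G[3,1]
R5: Y=0.005650+0.000j on G[1,0]
R6: Y=0.002475+0.000j on G[1,3]
R7: Y=0.8000+0.000j on G[3,1]
R8: Y=0.0002770+0.000j on G[2,3]
C4: Y=0.000+0.01727j on G[0,3]
R9: Y=0.2451+0.000j on G[2,0]
V1: row V0−V2=2.43, i_V1 at 0,2
solve → V1=-2.798+1.679j, V2=-2.430+0.000j, V3=-2.973+1.723j
aux → i_V1=-0.6749-0.3154j

3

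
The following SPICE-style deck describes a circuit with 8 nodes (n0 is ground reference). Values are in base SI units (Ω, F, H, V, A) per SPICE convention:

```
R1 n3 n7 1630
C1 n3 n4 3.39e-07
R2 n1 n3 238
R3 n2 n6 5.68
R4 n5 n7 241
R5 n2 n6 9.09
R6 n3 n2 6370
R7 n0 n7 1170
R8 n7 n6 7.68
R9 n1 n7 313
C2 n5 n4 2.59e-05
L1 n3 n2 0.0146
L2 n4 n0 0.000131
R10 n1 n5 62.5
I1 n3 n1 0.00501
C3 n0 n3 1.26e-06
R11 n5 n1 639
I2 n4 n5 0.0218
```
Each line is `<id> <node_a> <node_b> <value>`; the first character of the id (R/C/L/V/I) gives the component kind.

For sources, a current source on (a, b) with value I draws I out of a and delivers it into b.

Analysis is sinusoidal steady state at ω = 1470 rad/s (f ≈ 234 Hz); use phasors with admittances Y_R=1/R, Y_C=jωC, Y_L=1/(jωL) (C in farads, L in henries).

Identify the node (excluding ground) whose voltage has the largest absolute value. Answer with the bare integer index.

3

Element admittances at ω=1470 rad/s:
  Y(R1) = 0.0006135+0.000j S between n3,n7
  Y(C1) = 0.000+0.0004983j S between n3,n4
  Y(R2) = 0.004202+0.000j S between n1,n3
  Y(R3) = 0.1761+0.000j S between n2,n6
  Y(R4) = 0.004149+0.000j S between n5,n7
  Y(R5) = 0.1100+0.000j S between n2,n6
  Y(R6) = 0.0001570+0.000j S between n3,n2
  Y(R7) = 0.0008547+0.000j S between n0,n7
  Y(R8) = 0.1302+0.000j S between n7,n6
  Y(R9) = 0.003195+0.000j S between n1,n7
  Y(C2) = 0.000+0.03807j S between n5,n4
  Y(L1) = 0.000-0.04659j S between n3,n2
  Y(L2) = 0.000-5.193j S between n4,n0
  Y(R10) = 0.01600+0.000j S between n1,n5
  I1: injects 0.00501 A into n1 (from n3)
  Y(C3) = 0.000+0.001852j S between n0,n3
  Y(R11) = 0.001565+0.000j S between n5,n1
  I2: injects 0.0218 A into n5 (from n4)
Assemble and solve the 7×7 MNA system:
  V(n1)=0.09836-0.5145j  V(n2)=-0.4396-0.3722j  V(n3)=-0.4583-0.4514j  V(n4)=-0.0002263-9.544e-05j  V(n5)=0.03663-0.5538j  V(n6)=-0.4267-0.3751j  V(n7)=-0.3983-0.3817j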